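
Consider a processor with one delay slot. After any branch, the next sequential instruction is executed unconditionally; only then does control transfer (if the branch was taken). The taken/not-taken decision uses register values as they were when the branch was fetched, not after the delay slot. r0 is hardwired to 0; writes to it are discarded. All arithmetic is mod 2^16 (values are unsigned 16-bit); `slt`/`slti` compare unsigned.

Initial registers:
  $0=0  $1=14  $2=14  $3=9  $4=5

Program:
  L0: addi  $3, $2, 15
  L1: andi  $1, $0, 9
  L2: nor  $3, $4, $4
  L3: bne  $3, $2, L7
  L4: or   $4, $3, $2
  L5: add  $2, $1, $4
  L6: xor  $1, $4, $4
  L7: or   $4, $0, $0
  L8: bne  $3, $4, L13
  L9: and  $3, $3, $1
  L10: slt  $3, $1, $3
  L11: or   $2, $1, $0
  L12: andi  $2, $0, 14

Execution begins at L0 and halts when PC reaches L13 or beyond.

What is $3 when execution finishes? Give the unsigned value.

0

[0] addi  $3, $2, 15  →  {$0:0, $1:14, $2:14, $3:29, $4:5}
[1] andi  $1, $0, 9  →  {$0:0, $1:0, $2:14, $3:29, $4:5}
[2] nor  $3, $4, $4  →  {$0:0, $1:0, $2:14, $3:65530, $4:5}
[3] bne  $3, $2, L7  →  {$0:0, $1:0, $2:14, $3:65530, $4:5}  ⟨branch taken⟩
[4] or   $4, $3, $2  →  {$0:0, $1:0, $2:14, $3:65530, $4:65534}
[7] or   $4, $0, $0  →  {$0:0, $1:0, $2:14, $3:65530, $4:0}
[8] bne  $3, $4, L13  →  {$0:0, $1:0, $2:14, $3:65530, $4:0}  ⟨branch taken⟩
[9] and  $3, $3, $1  →  {$0:0, $1:0, $2:14, $3:0, $4:0}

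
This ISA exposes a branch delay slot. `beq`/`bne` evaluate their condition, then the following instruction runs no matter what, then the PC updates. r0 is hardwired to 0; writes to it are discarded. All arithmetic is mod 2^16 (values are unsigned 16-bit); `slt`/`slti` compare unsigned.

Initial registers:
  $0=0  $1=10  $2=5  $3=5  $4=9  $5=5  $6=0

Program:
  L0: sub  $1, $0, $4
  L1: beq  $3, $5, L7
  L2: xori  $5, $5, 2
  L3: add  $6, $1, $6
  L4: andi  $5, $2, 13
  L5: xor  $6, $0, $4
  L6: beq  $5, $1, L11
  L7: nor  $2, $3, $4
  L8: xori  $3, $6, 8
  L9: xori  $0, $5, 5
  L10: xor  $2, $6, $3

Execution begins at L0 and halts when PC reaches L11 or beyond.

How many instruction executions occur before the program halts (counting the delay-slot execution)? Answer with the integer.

7

PC=0  sub  $1, $0, $4        | $0=0 $1=65527 $2=5 $3=5 $4=9 $5=5 $6=0
PC=1  beq  $3, $5, L7        | $0=0 $1=65527 $2=5 $3=5 $4=9 $5=5 $6=0  [TAKEN]
PC=2  xori  $5, $5, 2        | $0=0 $1=65527 $2=5 $3=5 $4=9 $5=7 $6=0
PC=7  nor  $2, $3, $4        | $0=0 $1=65527 $2=65522 $3=5 $4=9 $5=7 $6=0
PC=8  xori  $3, $6, 8        | $0=0 $1=65527 $2=65522 $3=8 $4=9 $5=7 $6=0
PC=9  xori  $0, $5, 5        | $0=0 $1=65527 $2=65522 $3=8 $4=9 $5=7 $6=0
PC=10 xor  $2, $6, $3        | $0=0 $1=65527 $2=8 $3=8 $4=9 $5=7 $6=0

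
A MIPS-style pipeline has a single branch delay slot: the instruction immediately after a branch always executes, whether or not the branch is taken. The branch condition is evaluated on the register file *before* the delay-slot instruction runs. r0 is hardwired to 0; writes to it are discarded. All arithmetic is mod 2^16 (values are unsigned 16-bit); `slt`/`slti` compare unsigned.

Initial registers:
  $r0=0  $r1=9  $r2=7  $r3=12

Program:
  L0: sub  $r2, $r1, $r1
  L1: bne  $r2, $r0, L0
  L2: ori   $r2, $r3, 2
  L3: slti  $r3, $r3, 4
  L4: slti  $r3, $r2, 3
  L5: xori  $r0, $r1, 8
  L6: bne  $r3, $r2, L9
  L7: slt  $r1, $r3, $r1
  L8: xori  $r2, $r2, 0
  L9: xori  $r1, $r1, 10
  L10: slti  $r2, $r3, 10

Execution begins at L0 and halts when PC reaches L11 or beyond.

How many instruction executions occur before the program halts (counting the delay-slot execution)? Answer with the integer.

[0] sub  $r2, $r1, $r1  →  {$r0:0, $r1:9, $r2:0, $r3:12}
[1] bne  $r2, $r0, L0  →  {$r0:0, $r1:9, $r2:0, $r3:12}  ⟨branch fallthrough⟩
[2] ori   $r2, $r3, 2  →  {$r0:0, $r1:9, $r2:14, $r3:12}
[3] slti  $r3, $r3, 4  →  {$r0:0, $r1:9, $r2:14, $r3:0}
[4] slti  $r3, $r2, 3  →  {$r0:0, $r1:9, $r2:14, $r3:0}
[5] xori  $r0, $r1, 8  →  {$r0:0, $r1:9, $r2:14, $r3:0}
[6] bne  $r3, $r2, L9  →  {$r0:0, $r1:9, $r2:14, $r3:0}  ⟨branch taken⟩
[7] slt  $r1, $r3, $r1  →  {$r0:0, $r1:1, $r2:14, $r3:0}
[9] xori  $r1, $r1, 10  →  {$r0:0, $r1:11, $r2:14, $r3:0}
[10] slti  $r2, $r3, 10  →  {$r0:0, $r1:11, $r2:1, $r3:0}

10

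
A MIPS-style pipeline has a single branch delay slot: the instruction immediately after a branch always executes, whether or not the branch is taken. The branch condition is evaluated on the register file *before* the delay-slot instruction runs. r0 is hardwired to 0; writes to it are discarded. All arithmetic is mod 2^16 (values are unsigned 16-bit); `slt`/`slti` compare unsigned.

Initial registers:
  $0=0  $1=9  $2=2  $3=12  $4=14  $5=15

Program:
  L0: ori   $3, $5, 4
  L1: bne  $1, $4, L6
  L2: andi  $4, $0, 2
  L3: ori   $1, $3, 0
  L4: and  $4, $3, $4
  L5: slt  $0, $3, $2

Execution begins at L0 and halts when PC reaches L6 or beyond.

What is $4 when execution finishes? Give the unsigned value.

PC=0  ori   $3, $5, 4        | $0=0 $1=9 $2=2 $3=15 $4=14 $5=15
PC=1  bne  $1, $4, L6        | $0=0 $1=9 $2=2 $3=15 $4=14 $5=15  [TAKEN]
PC=2  andi  $4, $0, 2        | $0=0 $1=9 $2=2 $3=15 $4=0 $5=15

0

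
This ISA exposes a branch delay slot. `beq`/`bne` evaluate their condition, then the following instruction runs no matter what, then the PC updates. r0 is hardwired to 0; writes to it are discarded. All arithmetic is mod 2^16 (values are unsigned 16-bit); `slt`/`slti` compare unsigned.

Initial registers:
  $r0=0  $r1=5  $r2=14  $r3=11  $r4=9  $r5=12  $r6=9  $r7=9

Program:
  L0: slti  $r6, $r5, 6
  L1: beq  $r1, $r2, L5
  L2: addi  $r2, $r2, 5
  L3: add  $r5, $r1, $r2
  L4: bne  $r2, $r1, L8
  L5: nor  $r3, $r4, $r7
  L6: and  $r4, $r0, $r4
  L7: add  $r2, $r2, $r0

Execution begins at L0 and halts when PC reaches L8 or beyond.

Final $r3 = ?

[0] slti  $r6, $r5, 6  →  {$r0:0, $r1:5, $r2:14, $r3:11, $r4:9, $r5:12, $r6:0, $r7:9}
[1] beq  $r1, $r2, L5  →  {$r0:0, $r1:5, $r2:14, $r3:11, $r4:9, $r5:12, $r6:0, $r7:9}  ⟨branch fallthrough⟩
[2] addi  $r2, $r2, 5  →  {$r0:0, $r1:5, $r2:19, $r3:11, $r4:9, $r5:12, $r6:0, $r7:9}
[3] add  $r5, $r1, $r2  →  {$r0:0, $r1:5, $r2:19, $r3:11, $r4:9, $r5:24, $r6:0, $r7:9}
[4] bne  $r2, $r1, L8  →  {$r0:0, $r1:5, $r2:19, $r3:11, $r4:9, $r5:24, $r6:0, $r7:9}  ⟨branch taken⟩
[5] nor  $r3, $r4, $r7  →  {$r0:0, $r1:5, $r2:19, $r3:65526, $r4:9, $r5:24, $r6:0, $r7:9}

65526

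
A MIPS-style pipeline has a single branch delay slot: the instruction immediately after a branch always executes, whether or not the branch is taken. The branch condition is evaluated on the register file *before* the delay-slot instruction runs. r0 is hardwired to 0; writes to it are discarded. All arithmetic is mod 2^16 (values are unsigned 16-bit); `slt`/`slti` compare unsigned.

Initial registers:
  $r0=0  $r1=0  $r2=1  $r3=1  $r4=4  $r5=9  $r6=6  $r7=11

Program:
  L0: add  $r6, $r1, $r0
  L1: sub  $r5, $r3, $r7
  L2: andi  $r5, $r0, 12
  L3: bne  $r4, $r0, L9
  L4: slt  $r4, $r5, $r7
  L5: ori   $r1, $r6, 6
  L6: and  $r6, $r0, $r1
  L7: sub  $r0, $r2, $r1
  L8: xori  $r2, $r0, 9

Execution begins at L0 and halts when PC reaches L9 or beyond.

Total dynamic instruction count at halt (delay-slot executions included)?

5

PC=0  add  $r6, $r1, $r0     | $r0=0 $r1=0 $r2=1 $r3=1 $r4=4 $r5=9 $r6=0 $r7=11
PC=1  sub  $r5, $r3, $r7     | $r0=0 $r1=0 $r2=1 $r3=1 $r4=4 $r5=65526 $r6=0 $r7=11
PC=2  andi  $r5, $r0, 12     | $r0=0 $r1=0 $r2=1 $r3=1 $r4=4 $r5=0 $r6=0 $r7=11
PC=3  bne  $r4, $r0, L9      | $r0=0 $r1=0 $r2=1 $r3=1 $r4=4 $r5=0 $r6=0 $r7=11  [TAKEN]
PC=4  slt  $r4, $r5, $r7     | $r0=0 $r1=0 $r2=1 $r3=1 $r4=1 $r5=0 $r6=0 $r7=11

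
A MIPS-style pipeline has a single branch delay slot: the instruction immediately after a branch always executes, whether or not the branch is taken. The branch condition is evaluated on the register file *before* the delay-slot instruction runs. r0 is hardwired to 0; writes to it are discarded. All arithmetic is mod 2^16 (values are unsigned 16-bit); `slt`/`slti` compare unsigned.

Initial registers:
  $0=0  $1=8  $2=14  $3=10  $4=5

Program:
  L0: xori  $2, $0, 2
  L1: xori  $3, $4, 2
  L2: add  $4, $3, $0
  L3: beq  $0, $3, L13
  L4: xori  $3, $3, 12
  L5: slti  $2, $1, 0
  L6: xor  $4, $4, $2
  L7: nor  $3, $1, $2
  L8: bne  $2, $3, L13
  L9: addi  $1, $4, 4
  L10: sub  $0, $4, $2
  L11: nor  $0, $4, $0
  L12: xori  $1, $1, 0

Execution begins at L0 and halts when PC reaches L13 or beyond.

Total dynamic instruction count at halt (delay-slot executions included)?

10

#0 xori  $2, $0, 2 ; 0/8/2/10/5
#1 xori  $3, $4, 2 ; 0/8/2/7/5
#2 add  $4, $3, $0 ; 0/8/2/7/7
#3 beq  $0, $3, L13 ; 0/8/2/7/7 ; →fallthru
#4 xori  $3, $3, 12 ; 0/8/2/11/7
#5 slti  $2, $1, 0 ; 0/8/0/11/7
#6 xor  $4, $4, $2 ; 0/8/0/11/7
#7 nor  $3, $1, $2 ; 0/8/0/65527/7
#8 bne  $2, $3, L13 ; 0/8/0/65527/7 ; →target
#9 addi  $1, $4, 4 ; 0/11/0/65527/7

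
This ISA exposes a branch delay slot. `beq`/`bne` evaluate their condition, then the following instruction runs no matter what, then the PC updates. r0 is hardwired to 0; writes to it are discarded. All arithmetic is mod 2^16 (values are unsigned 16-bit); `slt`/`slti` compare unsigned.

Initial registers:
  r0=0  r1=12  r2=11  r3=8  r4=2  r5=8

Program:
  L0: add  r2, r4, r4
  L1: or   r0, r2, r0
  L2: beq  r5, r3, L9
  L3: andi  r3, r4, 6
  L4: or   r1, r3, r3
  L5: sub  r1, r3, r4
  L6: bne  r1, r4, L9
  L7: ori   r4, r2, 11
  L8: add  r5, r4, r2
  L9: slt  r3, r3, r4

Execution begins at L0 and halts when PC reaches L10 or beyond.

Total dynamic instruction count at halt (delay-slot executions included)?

  step pc=0: add  r2, r4, r4  regs=(0,12,4,8,2,8)
  step pc=1: or   r0, r2, r0  regs=(0,12,4,8,2,8)
  step pc=2: beq  r5, r3, L9  cond=T  regs=(0,12,4,8,2,8)
  step pc=3: andi  r3, r4, 6  regs=(0,12,4,2,2,8)
  step pc=9: slt  r3, r3, r4  regs=(0,12,4,0,2,8)

5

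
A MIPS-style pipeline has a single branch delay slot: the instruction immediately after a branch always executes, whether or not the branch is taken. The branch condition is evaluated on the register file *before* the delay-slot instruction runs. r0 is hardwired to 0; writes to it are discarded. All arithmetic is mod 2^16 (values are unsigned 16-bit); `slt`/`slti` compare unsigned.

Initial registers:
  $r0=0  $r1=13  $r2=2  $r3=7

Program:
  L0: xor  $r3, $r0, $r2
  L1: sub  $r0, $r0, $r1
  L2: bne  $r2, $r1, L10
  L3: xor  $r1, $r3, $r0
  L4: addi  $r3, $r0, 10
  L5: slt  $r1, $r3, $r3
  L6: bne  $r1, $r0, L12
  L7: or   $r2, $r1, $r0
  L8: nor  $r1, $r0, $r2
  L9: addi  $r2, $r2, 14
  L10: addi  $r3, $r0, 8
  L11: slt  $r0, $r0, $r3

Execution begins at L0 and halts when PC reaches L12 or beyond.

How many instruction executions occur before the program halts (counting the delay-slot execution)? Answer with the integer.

#0 xor  $r3, $r0, $r2 ; 0/13/2/2
#1 sub  $r0, $r0, $r1 ; 0/13/2/2
#2 bne  $r2, $r1, L10 ; 0/13/2/2 ; →target
#3 xor  $r1, $r3, $r0 ; 0/2/2/2
#10 addi  $r3, $r0, 8 ; 0/2/2/8
#11 slt  $r0, $r0, $r3 ; 0/2/2/8

6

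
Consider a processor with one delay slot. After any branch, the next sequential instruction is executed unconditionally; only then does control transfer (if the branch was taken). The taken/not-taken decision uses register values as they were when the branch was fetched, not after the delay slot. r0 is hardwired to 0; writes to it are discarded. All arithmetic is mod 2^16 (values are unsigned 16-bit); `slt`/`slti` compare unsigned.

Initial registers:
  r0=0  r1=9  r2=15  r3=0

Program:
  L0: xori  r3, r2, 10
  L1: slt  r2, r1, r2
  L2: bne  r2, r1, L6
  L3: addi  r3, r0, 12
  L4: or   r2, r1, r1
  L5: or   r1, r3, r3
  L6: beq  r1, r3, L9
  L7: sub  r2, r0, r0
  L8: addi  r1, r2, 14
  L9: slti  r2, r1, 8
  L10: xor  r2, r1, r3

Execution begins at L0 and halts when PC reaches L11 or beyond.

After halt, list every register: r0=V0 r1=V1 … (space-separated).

r0=0 r1=14 r2=2 r3=12

[0] xori  r3, r2, 10  →  {r0:0, r1:9, r2:15, r3:5}
[1] slt  r2, r1, r2  →  {r0:0, r1:9, r2:1, r3:5}
[2] bne  r2, r1, L6  →  {r0:0, r1:9, r2:1, r3:5}  ⟨branch taken⟩
[3] addi  r3, r0, 12  →  {r0:0, r1:9, r2:1, r3:12}
[6] beq  r1, r3, L9  →  {r0:0, r1:9, r2:1, r3:12}  ⟨branch fallthrough⟩
[7] sub  r2, r0, r0  →  {r0:0, r1:9, r2:0, r3:12}
[8] addi  r1, r2, 14  →  {r0:0, r1:14, r2:0, r3:12}
[9] slti  r2, r1, 8  →  {r0:0, r1:14, r2:0, r3:12}
[10] xor  r2, r1, r3  →  {r0:0, r1:14, r2:2, r3:12}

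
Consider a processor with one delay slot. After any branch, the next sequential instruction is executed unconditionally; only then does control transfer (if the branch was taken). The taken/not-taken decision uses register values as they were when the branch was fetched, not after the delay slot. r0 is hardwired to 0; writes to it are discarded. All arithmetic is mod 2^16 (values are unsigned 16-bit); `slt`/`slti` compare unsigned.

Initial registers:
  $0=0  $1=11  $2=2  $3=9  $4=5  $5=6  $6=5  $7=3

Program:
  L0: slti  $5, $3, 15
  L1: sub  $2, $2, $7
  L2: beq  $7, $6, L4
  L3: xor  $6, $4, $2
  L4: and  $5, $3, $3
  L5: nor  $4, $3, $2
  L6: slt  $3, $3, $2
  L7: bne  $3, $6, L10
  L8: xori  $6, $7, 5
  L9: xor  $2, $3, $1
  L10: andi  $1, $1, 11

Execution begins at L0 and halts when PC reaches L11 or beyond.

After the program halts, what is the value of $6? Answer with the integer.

PC=0  slti  $5, $3, 15       | $0=0 $1=11 $2=2 $3=9 $4=5 $5=1 $6=5 $7=3
PC=1  sub  $2, $2, $7        | $0=0 $1=11 $2=65535 $3=9 $4=5 $5=1 $6=5 $7=3
PC=2  beq  $7, $6, L4        | $0=0 $1=11 $2=65535 $3=9 $4=5 $5=1 $6=5 $7=3  [not taken]
PC=3  xor  $6, $4, $2        | $0=0 $1=11 $2=65535 $3=9 $4=5 $5=1 $6=65530 $7=3
PC=4  and  $5, $3, $3        | $0=0 $1=11 $2=65535 $3=9 $4=5 $5=9 $6=65530 $7=3
PC=5  nor  $4, $3, $2        | $0=0 $1=11 $2=65535 $3=9 $4=0 $5=9 $6=65530 $7=3
PC=6  slt  $3, $3, $2        | $0=0 $1=11 $2=65535 $3=1 $4=0 $5=9 $6=65530 $7=3
PC=7  bne  $3, $6, L10       | $0=0 $1=11 $2=65535 $3=1 $4=0 $5=9 $6=65530 $7=3  [TAKEN]
PC=8  xori  $6, $7, 5        | $0=0 $1=11 $2=65535 $3=1 $4=0 $5=9 $6=6 $7=3
PC=10 andi  $1, $1, 11       | $0=0 $1=11 $2=65535 $3=1 $4=0 $5=9 $6=6 $7=3

6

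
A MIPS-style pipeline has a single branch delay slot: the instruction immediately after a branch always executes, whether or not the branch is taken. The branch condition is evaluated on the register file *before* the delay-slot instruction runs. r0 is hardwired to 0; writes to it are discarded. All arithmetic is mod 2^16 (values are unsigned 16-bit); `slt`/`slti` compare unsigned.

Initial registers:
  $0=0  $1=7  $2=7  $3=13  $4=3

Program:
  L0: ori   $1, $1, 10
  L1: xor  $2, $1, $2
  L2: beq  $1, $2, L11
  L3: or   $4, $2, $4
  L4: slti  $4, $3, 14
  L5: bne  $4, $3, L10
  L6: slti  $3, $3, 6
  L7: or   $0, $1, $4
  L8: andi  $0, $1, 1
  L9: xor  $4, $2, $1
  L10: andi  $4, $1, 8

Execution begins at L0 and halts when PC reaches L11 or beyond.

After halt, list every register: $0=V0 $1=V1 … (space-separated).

$0=0 $1=15 $2=8 $3=0 $4=8

PC=0  ori   $1, $1, 10       | $0=0 $1=15 $2=7 $3=13 $4=3
PC=1  xor  $2, $1, $2        | $0=0 $1=15 $2=8 $3=13 $4=3
PC=2  beq  $1, $2, L11       | $0=0 $1=15 $2=8 $3=13 $4=3  [not taken]
PC=3  or   $4, $2, $4        | $0=0 $1=15 $2=8 $3=13 $4=11
PC=4  slti  $4, $3, 14       | $0=0 $1=15 $2=8 $3=13 $4=1
PC=5  bne  $4, $3, L10       | $0=0 $1=15 $2=8 $3=13 $4=1  [TAKEN]
PC=6  slti  $3, $3, 6        | $0=0 $1=15 $2=8 $3=0 $4=1
PC=10 andi  $4, $1, 8        | $0=0 $1=15 $2=8 $3=0 $4=8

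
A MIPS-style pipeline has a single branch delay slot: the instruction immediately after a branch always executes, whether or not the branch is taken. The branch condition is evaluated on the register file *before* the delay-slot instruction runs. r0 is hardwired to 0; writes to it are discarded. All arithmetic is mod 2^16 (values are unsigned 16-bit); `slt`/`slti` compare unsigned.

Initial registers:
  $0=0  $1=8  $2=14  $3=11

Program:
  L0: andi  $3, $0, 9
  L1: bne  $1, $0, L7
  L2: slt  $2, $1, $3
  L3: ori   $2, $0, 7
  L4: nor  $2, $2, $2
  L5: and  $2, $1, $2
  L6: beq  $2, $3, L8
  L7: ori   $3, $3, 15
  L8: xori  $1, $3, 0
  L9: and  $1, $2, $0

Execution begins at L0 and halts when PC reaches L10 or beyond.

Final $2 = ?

#0 andi  $3, $0, 9 ; 0/8/14/0
#1 bne  $1, $0, L7 ; 0/8/14/0 ; →target
#2 slt  $2, $1, $3 ; 0/8/0/0
#7 ori   $3, $3, 15 ; 0/8/0/15
#8 xori  $1, $3, 0 ; 0/15/0/15
#9 and  $1, $2, $0 ; 0/0/0/15

0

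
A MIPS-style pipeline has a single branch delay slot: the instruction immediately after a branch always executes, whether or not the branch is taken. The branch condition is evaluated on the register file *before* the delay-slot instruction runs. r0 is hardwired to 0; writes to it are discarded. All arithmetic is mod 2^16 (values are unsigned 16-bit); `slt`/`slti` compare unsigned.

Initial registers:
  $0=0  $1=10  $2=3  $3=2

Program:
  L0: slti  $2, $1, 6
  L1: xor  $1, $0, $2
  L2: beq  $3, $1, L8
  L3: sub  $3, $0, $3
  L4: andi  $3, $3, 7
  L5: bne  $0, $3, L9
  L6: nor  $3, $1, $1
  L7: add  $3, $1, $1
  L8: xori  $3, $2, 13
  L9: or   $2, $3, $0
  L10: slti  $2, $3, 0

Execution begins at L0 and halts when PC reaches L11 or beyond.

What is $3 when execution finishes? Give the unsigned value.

65535

#0 slti  $2, $1, 6 ; 0/10/0/2
#1 xor  $1, $0, $2 ; 0/0/0/2
#2 beq  $3, $1, L8 ; 0/0/0/2 ; →fallthru
#3 sub  $3, $0, $3 ; 0/0/0/65534
#4 andi  $3, $3, 7 ; 0/0/0/6
#5 bne  $0, $3, L9 ; 0/0/0/6 ; →target
#6 nor  $3, $1, $1 ; 0/0/0/65535
#9 or   $2, $3, $0 ; 0/0/65535/65535
#10 slti  $2, $3, 0 ; 0/0/0/65535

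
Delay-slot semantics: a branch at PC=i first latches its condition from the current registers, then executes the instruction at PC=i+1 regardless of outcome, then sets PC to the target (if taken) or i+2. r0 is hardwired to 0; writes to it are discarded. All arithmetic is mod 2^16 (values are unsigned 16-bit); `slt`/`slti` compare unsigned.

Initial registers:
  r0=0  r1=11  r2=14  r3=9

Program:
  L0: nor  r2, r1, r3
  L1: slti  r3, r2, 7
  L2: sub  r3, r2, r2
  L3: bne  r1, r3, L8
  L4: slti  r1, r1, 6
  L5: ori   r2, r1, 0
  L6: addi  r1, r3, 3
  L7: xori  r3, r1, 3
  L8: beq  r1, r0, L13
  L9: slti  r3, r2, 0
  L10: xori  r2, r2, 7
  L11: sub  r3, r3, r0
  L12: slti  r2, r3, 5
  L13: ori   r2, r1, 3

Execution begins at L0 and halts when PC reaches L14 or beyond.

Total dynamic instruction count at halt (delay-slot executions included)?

PC=0  nor  r2, r1, r3        | r0=0 r1=11 r2=65524 r3=9
PC=1  slti  r3, r2, 7        | r0=0 r1=11 r2=65524 r3=0
PC=2  sub  r3, r2, r2        | r0=0 r1=11 r2=65524 r3=0
PC=3  bne  r1, r3, L8        | r0=0 r1=11 r2=65524 r3=0  [TAKEN]
PC=4  slti  r1, r1, 6        | r0=0 r1=0 r2=65524 r3=0
PC=8  beq  r1, r0, L13       | r0=0 r1=0 r2=65524 r3=0  [TAKEN]
PC=9  slti  r3, r2, 0        | r0=0 r1=0 r2=65524 r3=0
PC=13 ori   r2, r1, 3        | r0=0 r1=0 r2=3 r3=0

8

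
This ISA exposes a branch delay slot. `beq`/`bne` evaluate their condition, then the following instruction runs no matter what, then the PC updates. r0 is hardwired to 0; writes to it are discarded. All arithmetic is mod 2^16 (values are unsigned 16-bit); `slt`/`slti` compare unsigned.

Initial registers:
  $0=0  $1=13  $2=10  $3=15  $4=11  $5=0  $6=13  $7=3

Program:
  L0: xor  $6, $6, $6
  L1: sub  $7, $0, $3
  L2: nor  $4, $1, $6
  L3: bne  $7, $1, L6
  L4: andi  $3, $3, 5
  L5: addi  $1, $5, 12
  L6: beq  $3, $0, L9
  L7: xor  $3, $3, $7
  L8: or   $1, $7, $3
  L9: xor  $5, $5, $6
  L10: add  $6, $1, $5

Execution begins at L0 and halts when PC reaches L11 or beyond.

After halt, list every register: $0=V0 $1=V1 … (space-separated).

$0=0 $1=65525 $2=10 $3=65524 $4=65522 $5=0 $6=65525 $7=65521

#0 xor  $6, $6, $6 ; 0/13/10/15/11/0/0/3
#1 sub  $7, $0, $3 ; 0/13/10/15/11/0/0/65521
#2 nor  $4, $1, $6 ; 0/13/10/15/65522/0/0/65521
#3 bne  $7, $1, L6 ; 0/13/10/15/65522/0/0/65521 ; →target
#4 andi  $3, $3, 5 ; 0/13/10/5/65522/0/0/65521
#6 beq  $3, $0, L9 ; 0/13/10/5/65522/0/0/65521 ; →fallthru
#7 xor  $3, $3, $7 ; 0/13/10/65524/65522/0/0/65521
#8 or   $1, $7, $3 ; 0/65525/10/65524/65522/0/0/65521
#9 xor  $5, $5, $6 ; 0/65525/10/65524/65522/0/0/65521
#10 add  $6, $1, $5 ; 0/65525/10/65524/65522/0/65525/65521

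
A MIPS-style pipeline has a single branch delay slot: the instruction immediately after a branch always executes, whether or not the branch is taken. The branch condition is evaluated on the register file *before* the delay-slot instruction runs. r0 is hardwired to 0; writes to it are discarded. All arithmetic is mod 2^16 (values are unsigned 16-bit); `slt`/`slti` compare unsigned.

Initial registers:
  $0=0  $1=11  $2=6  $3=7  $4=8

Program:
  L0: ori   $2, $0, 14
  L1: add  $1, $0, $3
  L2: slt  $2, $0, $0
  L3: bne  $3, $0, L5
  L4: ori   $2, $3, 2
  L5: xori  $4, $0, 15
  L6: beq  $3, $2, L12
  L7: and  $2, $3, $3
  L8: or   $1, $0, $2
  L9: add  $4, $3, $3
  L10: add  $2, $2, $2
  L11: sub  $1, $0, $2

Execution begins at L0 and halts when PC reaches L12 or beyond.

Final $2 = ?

PC=0  ori   $2, $0, 14       | $0=0 $1=11 $2=14 $3=7 $4=8
PC=1  add  $1, $0, $3        | $0=0 $1=7 $2=14 $3=7 $4=8
PC=2  slt  $2, $0, $0        | $0=0 $1=7 $2=0 $3=7 $4=8
PC=3  bne  $3, $0, L5        | $0=0 $1=7 $2=0 $3=7 $4=8  [TAKEN]
PC=4  ori   $2, $3, 2        | $0=0 $1=7 $2=7 $3=7 $4=8
PC=5  xori  $4, $0, 15       | $0=0 $1=7 $2=7 $3=7 $4=15
PC=6  beq  $3, $2, L12       | $0=0 $1=7 $2=7 $3=7 $4=15  [TAKEN]
PC=7  and  $2, $3, $3        | $0=0 $1=7 $2=7 $3=7 $4=15

7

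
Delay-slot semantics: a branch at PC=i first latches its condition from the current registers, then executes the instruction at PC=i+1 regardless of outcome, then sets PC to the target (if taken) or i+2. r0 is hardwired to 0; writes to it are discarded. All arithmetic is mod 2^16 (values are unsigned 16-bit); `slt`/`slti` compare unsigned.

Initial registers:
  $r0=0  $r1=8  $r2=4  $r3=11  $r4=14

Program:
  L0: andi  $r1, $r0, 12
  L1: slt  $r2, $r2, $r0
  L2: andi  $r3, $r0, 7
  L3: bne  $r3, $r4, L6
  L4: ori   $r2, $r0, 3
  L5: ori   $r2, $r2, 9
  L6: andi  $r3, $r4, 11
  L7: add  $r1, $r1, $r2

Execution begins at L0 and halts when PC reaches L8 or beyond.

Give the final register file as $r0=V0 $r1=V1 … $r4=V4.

#0 andi  $r1, $r0, 12 ; 0/0/4/11/14
#1 slt  $r2, $r2, $r0 ; 0/0/0/11/14
#2 andi  $r3, $r0, 7 ; 0/0/0/0/14
#3 bne  $r3, $r4, L6 ; 0/0/0/0/14 ; →target
#4 ori   $r2, $r0, 3 ; 0/0/3/0/14
#6 andi  $r3, $r4, 11 ; 0/0/3/10/14
#7 add  $r1, $r1, $r2 ; 0/3/3/10/14

$r0=0 $r1=3 $r2=3 $r3=10 $r4=14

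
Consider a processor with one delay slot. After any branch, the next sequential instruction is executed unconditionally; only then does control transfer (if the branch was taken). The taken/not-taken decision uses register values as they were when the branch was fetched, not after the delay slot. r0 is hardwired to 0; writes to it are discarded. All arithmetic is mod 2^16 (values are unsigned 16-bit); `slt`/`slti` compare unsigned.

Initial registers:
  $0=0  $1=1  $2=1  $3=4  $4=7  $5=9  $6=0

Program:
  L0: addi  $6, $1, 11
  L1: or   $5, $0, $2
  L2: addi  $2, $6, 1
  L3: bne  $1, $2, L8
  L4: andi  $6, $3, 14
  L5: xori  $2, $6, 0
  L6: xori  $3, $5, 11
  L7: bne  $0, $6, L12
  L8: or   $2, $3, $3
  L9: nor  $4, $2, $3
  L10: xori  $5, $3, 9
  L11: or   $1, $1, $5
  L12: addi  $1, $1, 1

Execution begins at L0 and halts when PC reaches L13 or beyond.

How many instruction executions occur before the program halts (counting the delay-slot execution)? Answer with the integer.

PC=0  addi  $6, $1, 11       | $0=0 $1=1 $2=1 $3=4 $4=7 $5=9 $6=12
PC=1  or   $5, $0, $2        | $0=0 $1=1 $2=1 $3=4 $4=7 $5=1 $6=12
PC=2  addi  $2, $6, 1        | $0=0 $1=1 $2=13 $3=4 $4=7 $5=1 $6=12
PC=3  bne  $1, $2, L8        | $0=0 $1=1 $2=13 $3=4 $4=7 $5=1 $6=12  [TAKEN]
PC=4  andi  $6, $3, 14       | $0=0 $1=1 $2=13 $3=4 $4=7 $5=1 $6=4
PC=8  or   $2, $3, $3        | $0=0 $1=1 $2=4 $3=4 $4=7 $5=1 $6=4
PC=9  nor  $4, $2, $3        | $0=0 $1=1 $2=4 $3=4 $4=65531 $5=1 $6=4
PC=10 xori  $5, $3, 9        | $0=0 $1=1 $2=4 $3=4 $4=65531 $5=13 $6=4
PC=11 or   $1, $1, $5        | $0=0 $1=13 $2=4 $3=4 $4=65531 $5=13 $6=4
PC=12 addi  $1, $1, 1        | $0=0 $1=14 $2=4 $3=4 $4=65531 $5=13 $6=4

10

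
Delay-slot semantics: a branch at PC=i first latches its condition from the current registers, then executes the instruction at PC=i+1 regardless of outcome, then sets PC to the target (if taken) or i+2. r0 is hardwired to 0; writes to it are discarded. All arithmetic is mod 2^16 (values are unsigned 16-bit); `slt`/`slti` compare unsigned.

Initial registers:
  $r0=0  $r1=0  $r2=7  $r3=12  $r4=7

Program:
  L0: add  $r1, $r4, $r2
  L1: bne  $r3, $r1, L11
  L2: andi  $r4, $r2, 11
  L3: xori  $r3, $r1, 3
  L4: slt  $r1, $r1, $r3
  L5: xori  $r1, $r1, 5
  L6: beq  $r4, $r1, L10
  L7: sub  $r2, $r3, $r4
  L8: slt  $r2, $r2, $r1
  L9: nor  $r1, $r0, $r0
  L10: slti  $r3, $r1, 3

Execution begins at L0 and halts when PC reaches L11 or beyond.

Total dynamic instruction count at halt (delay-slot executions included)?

  step pc=0: add  $r1, $r4, $r2  regs=(0,14,7,12,7)
  step pc=1: bne  $r3, $r1, L11  cond=T  regs=(0,14,7,12,7)
  step pc=2: andi  $r4, $r2, 11  regs=(0,14,7,12,3)

3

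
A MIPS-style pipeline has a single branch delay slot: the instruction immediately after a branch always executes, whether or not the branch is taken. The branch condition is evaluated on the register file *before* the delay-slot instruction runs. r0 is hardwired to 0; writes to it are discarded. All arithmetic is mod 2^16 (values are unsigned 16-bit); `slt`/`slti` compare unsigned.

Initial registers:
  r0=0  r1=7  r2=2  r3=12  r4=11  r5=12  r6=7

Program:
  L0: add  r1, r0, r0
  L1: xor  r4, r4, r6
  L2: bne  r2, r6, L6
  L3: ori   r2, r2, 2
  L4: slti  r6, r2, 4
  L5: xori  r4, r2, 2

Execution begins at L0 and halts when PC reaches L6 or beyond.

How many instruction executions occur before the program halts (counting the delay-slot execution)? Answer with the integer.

4

  step pc=0: add  r1, r0, r0  regs=(0,0,2,12,11,12,7)
  step pc=1: xor  r4, r4, r6  regs=(0,0,2,12,12,12,7)
  step pc=2: bne  r2, r6, L6  cond=T  regs=(0,0,2,12,12,12,7)
  step pc=3: ori   r2, r2, 2  regs=(0,0,2,12,12,12,7)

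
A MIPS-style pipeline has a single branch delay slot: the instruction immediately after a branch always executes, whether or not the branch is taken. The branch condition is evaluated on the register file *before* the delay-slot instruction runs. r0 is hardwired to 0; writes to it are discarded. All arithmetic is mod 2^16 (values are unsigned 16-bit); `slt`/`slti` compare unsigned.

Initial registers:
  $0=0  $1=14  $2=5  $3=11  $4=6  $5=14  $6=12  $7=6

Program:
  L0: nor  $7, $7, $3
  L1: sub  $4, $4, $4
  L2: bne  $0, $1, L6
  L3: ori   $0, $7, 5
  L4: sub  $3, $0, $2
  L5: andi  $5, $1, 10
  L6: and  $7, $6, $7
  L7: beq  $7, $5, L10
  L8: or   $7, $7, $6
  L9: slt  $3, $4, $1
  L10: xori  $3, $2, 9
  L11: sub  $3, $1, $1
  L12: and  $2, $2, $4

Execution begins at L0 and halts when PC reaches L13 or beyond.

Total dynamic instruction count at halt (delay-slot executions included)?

11

[0] nor  $7, $7, $3  →  {$0:0, $1:14, $2:5, $3:11, $4:6, $5:14, $6:12, $7:65520}
[1] sub  $4, $4, $4  →  {$0:0, $1:14, $2:5, $3:11, $4:0, $5:14, $6:12, $7:65520}
[2] bne  $0, $1, L6  →  {$0:0, $1:14, $2:5, $3:11, $4:0, $5:14, $6:12, $7:65520}  ⟨branch taken⟩
[3] ori   $0, $7, 5  →  {$0:0, $1:14, $2:5, $3:11, $4:0, $5:14, $6:12, $7:65520}
[6] and  $7, $6, $7  →  {$0:0, $1:14, $2:5, $3:11, $4:0, $5:14, $6:12, $7:0}
[7] beq  $7, $5, L10  →  {$0:0, $1:14, $2:5, $3:11, $4:0, $5:14, $6:12, $7:0}  ⟨branch fallthrough⟩
[8] or   $7, $7, $6  →  {$0:0, $1:14, $2:5, $3:11, $4:0, $5:14, $6:12, $7:12}
[9] slt  $3, $4, $1  →  {$0:0, $1:14, $2:5, $3:1, $4:0, $5:14, $6:12, $7:12}
[10] xori  $3, $2, 9  →  {$0:0, $1:14, $2:5, $3:12, $4:0, $5:14, $6:12, $7:12}
[11] sub  $3, $1, $1  →  {$0:0, $1:14, $2:5, $3:0, $4:0, $5:14, $6:12, $7:12}
[12] and  $2, $2, $4  →  {$0:0, $1:14, $2:0, $3:0, $4:0, $5:14, $6:12, $7:12}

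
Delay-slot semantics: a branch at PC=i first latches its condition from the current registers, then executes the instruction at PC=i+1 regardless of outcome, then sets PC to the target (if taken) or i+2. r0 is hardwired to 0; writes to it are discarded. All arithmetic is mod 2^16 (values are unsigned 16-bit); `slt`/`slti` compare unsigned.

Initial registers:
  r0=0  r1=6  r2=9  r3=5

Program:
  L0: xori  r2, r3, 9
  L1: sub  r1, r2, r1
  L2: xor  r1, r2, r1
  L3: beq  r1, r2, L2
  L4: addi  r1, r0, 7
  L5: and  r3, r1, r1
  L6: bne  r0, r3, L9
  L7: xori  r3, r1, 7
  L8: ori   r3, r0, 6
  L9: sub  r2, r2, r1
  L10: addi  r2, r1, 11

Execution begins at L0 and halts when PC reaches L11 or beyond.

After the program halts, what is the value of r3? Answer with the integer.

0

#0 xori  r2, r3, 9 ; 0/6/12/5
#1 sub  r1, r2, r1 ; 0/6/12/5
#2 xor  r1, r2, r1 ; 0/10/12/5
#3 beq  r1, r2, L2 ; 0/10/12/5 ; →fallthru
#4 addi  r1, r0, 7 ; 0/7/12/5
#5 and  r3, r1, r1 ; 0/7/12/7
#6 bne  r0, r3, L9 ; 0/7/12/7 ; →target
#7 xori  r3, r1, 7 ; 0/7/12/0
#9 sub  r2, r2, r1 ; 0/7/5/0
#10 addi  r2, r1, 11 ; 0/7/18/0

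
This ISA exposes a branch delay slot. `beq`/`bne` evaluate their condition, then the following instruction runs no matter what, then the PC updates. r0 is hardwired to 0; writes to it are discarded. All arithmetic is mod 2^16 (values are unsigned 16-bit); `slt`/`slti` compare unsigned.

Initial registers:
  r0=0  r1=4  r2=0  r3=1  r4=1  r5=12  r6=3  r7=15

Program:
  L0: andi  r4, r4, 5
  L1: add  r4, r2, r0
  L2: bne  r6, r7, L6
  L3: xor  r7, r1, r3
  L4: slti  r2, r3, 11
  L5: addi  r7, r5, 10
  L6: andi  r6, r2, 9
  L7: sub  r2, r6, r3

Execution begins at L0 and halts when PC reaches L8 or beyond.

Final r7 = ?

#0 andi  r4, r4, 5 ; 0/4/0/1/1/12/3/15
#1 add  r4, r2, r0 ; 0/4/0/1/0/12/3/15
#2 bne  r6, r7, L6 ; 0/4/0/1/0/12/3/15 ; →target
#3 xor  r7, r1, r3 ; 0/4/0/1/0/12/3/5
#6 andi  r6, r2, 9 ; 0/4/0/1/0/12/0/5
#7 sub  r2, r6, r3 ; 0/4/65535/1/0/12/0/5

5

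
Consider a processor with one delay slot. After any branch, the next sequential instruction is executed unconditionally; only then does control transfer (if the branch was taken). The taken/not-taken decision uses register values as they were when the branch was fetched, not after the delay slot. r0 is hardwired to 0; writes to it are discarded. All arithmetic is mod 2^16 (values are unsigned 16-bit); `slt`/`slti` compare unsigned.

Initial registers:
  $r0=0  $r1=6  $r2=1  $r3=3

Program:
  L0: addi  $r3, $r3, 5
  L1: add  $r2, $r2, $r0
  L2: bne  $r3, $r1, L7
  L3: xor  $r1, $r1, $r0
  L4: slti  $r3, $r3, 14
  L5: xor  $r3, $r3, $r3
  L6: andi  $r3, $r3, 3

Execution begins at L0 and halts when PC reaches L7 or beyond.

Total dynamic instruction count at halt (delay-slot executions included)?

4

[0] addi  $r3, $r3, 5  →  {$r0:0, $r1:6, $r2:1, $r3:8}
[1] add  $r2, $r2, $r0  →  {$r0:0, $r1:6, $r2:1, $r3:8}
[2] bne  $r3, $r1, L7  →  {$r0:0, $r1:6, $r2:1, $r3:8}  ⟨branch taken⟩
[3] xor  $r1, $r1, $r0  →  {$r0:0, $r1:6, $r2:1, $r3:8}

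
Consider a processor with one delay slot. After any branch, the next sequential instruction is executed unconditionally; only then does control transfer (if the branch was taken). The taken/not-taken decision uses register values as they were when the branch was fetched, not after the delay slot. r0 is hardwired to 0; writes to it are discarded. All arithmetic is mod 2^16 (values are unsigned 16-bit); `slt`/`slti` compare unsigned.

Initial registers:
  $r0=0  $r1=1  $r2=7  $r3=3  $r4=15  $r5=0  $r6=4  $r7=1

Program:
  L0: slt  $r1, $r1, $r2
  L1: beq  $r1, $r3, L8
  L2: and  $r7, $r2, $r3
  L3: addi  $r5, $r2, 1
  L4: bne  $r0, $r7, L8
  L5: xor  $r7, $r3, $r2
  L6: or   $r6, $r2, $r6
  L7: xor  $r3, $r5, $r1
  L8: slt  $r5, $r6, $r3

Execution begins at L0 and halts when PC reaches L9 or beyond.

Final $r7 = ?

4

PC=0  slt  $r1, $r1, $r2     | $r0=0 $r1=1 $r2=7 $r3=3 $r4=15 $r5=0 $r6=4 $r7=1
PC=1  beq  $r1, $r3, L8      | $r0=0 $r1=1 $r2=7 $r3=3 $r4=15 $r5=0 $r6=4 $r7=1  [not taken]
PC=2  and  $r7, $r2, $r3     | $r0=0 $r1=1 $r2=7 $r3=3 $r4=15 $r5=0 $r6=4 $r7=3
PC=3  addi  $r5, $r2, 1      | $r0=0 $r1=1 $r2=7 $r3=3 $r4=15 $r5=8 $r6=4 $r7=3
PC=4  bne  $r0, $r7, L8      | $r0=0 $r1=1 $r2=7 $r3=3 $r4=15 $r5=8 $r6=4 $r7=3  [TAKEN]
PC=5  xor  $r7, $r3, $r2     | $r0=0 $r1=1 $r2=7 $r3=3 $r4=15 $r5=8 $r6=4 $r7=4
PC=8  slt  $r5, $r6, $r3     | $r0=0 $r1=1 $r2=7 $r3=3 $r4=15 $r5=0 $r6=4 $r7=4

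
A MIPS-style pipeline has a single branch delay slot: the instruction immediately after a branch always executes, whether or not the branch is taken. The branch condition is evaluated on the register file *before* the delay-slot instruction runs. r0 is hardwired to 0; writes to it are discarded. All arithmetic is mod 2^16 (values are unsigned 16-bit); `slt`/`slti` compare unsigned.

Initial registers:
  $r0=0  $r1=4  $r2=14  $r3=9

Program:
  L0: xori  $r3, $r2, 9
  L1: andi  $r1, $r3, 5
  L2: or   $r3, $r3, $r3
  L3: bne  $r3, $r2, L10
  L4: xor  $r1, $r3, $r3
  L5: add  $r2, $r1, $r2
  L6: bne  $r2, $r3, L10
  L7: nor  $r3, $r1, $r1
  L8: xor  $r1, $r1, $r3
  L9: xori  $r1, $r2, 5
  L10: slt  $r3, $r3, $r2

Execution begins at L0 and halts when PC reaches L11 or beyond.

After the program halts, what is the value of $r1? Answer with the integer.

[0] xori  $r3, $r2, 9  →  {$r0:0, $r1:4, $r2:14, $r3:7}
[1] andi  $r1, $r3, 5  →  {$r0:0, $r1:5, $r2:14, $r3:7}
[2] or   $r3, $r3, $r3  →  {$r0:0, $r1:5, $r2:14, $r3:7}
[3] bne  $r3, $r2, L10  →  {$r0:0, $r1:5, $r2:14, $r3:7}  ⟨branch taken⟩
[4] xor  $r1, $r3, $r3  →  {$r0:0, $r1:0, $r2:14, $r3:7}
[10] slt  $r3, $r3, $r2  →  {$r0:0, $r1:0, $r2:14, $r3:1}

0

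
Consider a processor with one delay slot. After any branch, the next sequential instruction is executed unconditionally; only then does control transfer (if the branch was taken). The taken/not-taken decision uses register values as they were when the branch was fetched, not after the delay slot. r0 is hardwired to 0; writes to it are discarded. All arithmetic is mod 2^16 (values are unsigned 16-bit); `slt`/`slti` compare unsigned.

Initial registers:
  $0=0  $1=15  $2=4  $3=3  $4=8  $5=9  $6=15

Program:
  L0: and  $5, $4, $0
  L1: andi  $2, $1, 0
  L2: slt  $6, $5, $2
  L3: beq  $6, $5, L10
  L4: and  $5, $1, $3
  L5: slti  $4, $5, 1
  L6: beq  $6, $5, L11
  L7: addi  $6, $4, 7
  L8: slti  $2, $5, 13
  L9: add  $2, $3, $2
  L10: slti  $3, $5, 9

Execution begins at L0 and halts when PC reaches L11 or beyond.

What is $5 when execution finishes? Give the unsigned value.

PC=0  and  $5, $4, $0        | $0=0 $1=15 $2=4 $3=3 $4=8 $5=0 $6=15
PC=1  andi  $2, $1, 0        | $0=0 $1=15 $2=0 $3=3 $4=8 $5=0 $6=15
PC=2  slt  $6, $5, $2        | $0=0 $1=15 $2=0 $3=3 $4=8 $5=0 $6=0
PC=3  beq  $6, $5, L10       | $0=0 $1=15 $2=0 $3=3 $4=8 $5=0 $6=0  [TAKEN]
PC=4  and  $5, $1, $3        | $0=0 $1=15 $2=0 $3=3 $4=8 $5=3 $6=0
PC=10 slti  $3, $5, 9        | $0=0 $1=15 $2=0 $3=1 $4=8 $5=3 $6=0

3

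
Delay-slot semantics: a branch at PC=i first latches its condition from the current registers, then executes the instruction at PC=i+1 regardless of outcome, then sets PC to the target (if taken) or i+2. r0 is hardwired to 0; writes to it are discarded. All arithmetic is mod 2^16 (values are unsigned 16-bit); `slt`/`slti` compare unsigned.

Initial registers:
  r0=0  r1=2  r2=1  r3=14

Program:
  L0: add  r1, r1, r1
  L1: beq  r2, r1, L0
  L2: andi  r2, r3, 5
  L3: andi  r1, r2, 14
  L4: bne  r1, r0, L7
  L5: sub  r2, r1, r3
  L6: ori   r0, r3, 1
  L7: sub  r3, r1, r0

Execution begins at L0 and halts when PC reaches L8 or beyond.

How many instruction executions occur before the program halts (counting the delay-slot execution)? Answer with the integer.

[0] add  r1, r1, r1  →  {r0:0, r1:4, r2:1, r3:14}
[1] beq  r2, r1, L0  →  {r0:0, r1:4, r2:1, r3:14}  ⟨branch fallthrough⟩
[2] andi  r2, r3, 5  →  {r0:0, r1:4, r2:4, r3:14}
[3] andi  r1, r2, 14  →  {r0:0, r1:4, r2:4, r3:14}
[4] bne  r1, r0, L7  →  {r0:0, r1:4, r2:4, r3:14}  ⟨branch taken⟩
[5] sub  r2, r1, r3  →  {r0:0, r1:4, r2:65526, r3:14}
[7] sub  r3, r1, r0  →  {r0:0, r1:4, r2:65526, r3:4}

7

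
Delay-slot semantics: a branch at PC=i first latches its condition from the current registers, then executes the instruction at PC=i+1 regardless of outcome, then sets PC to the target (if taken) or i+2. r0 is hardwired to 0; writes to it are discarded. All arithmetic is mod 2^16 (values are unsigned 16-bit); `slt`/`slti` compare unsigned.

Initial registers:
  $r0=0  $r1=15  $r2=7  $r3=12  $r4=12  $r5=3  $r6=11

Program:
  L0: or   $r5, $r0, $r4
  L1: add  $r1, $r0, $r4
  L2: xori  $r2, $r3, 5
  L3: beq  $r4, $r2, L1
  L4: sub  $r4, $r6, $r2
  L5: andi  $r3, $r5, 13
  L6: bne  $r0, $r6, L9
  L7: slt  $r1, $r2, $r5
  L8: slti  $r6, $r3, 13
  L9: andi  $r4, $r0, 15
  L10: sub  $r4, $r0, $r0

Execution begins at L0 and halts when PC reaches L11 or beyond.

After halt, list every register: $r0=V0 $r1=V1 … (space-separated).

PC=0  or   $r5, $r0, $r4     | $r0=0 $r1=15 $r2=7 $r3=12 $r4=12 $r5=12 $r6=11
PC=1  add  $r1, $r0, $r4     | $r0=0 $r1=12 $r2=7 $r3=12 $r4=12 $r5=12 $r6=11
PC=2  xori  $r2, $r3, 5      | $r0=0 $r1=12 $r2=9 $r3=12 $r4=12 $r5=12 $r6=11
PC=3  beq  $r4, $r2, L1      | $r0=0 $r1=12 $r2=9 $r3=12 $r4=12 $r5=12 $r6=11  [not taken]
PC=4  sub  $r4, $r6, $r2     | $r0=0 $r1=12 $r2=9 $r3=12 $r4=2 $r5=12 $r6=11
PC=5  andi  $r3, $r5, 13     | $r0=0 $r1=12 $r2=9 $r3=12 $r4=2 $r5=12 $r6=11
PC=6  bne  $r0, $r6, L9      | $r0=0 $r1=12 $r2=9 $r3=12 $r4=2 $r5=12 $r6=11  [TAKEN]
PC=7  slt  $r1, $r2, $r5     | $r0=0 $r1=1 $r2=9 $r3=12 $r4=2 $r5=12 $r6=11
PC=9  andi  $r4, $r0, 15     | $r0=0 $r1=1 $r2=9 $r3=12 $r4=0 $r5=12 $r6=11
PC=10 sub  $r4, $r0, $r0     | $r0=0 $r1=1 $r2=9 $r3=12 $r4=0 $r5=12 $r6=11

$r0=0 $r1=1 $r2=9 $r3=12 $r4=0 $r5=12 $r6=11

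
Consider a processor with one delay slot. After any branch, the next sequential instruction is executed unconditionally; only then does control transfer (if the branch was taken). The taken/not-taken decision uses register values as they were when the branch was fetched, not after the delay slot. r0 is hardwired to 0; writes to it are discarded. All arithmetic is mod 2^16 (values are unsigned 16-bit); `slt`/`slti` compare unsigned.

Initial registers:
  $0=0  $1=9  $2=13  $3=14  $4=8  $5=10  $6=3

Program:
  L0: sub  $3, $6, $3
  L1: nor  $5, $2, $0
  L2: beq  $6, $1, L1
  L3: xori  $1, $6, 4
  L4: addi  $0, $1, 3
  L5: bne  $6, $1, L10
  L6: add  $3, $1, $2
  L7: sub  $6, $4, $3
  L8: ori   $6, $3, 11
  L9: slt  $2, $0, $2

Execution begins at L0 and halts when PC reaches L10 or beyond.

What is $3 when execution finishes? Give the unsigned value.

20

[0] sub  $3, $6, $3  →  {$0:0, $1:9, $2:13, $3:65525, $4:8, $5:10, $6:3}
[1] nor  $5, $2, $0  →  {$0:0, $1:9, $2:13, $3:65525, $4:8, $5:65522, $6:3}
[2] beq  $6, $1, L1  →  {$0:0, $1:9, $2:13, $3:65525, $4:8, $5:65522, $6:3}  ⟨branch fallthrough⟩
[3] xori  $1, $6, 4  →  {$0:0, $1:7, $2:13, $3:65525, $4:8, $5:65522, $6:3}
[4] addi  $0, $1, 3  →  {$0:0, $1:7, $2:13, $3:65525, $4:8, $5:65522, $6:3}
[5] bne  $6, $1, L10  →  {$0:0, $1:7, $2:13, $3:65525, $4:8, $5:65522, $6:3}  ⟨branch taken⟩
[6] add  $3, $1, $2  →  {$0:0, $1:7, $2:13, $3:20, $4:8, $5:65522, $6:3}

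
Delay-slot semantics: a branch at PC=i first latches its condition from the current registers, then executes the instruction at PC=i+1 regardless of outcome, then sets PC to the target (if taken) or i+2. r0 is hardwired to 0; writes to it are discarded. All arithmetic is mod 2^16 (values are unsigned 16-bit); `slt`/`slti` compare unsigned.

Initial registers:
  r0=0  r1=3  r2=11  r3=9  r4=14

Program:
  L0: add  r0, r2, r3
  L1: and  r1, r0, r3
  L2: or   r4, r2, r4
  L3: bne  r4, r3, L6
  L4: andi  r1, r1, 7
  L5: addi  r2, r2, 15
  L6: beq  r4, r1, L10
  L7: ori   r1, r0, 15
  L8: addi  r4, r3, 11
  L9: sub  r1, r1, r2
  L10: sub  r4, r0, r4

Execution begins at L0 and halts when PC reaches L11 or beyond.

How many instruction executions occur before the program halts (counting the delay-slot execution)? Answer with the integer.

  step pc=0: add  r0, r2, r3  regs=(0,3,11,9,14)
  step pc=1: and  r1, r0, r3  regs=(0,0,11,9,14)
  step pc=2: or   r4, r2, r4  regs=(0,0,11,9,15)
  step pc=3: bne  r4, r3, L6  cond=T  regs=(0,0,11,9,15)
  step pc=4: andi  r1, r1, 7  regs=(0,0,11,9,15)
  step pc=6: beq  r4, r1, L10  cond=F  regs=(0,0,11,9,15)
  step pc=7: ori   r1, r0, 15  regs=(0,15,11,9,15)
  step pc=8: addi  r4, r3, 11  regs=(0,15,11,9,20)
  step pc=9: sub  r1, r1, r2  regs=(0,4,11,9,20)
  step pc=10: sub  r4, r0, r4  regs=(0,4,11,9,65516)

10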